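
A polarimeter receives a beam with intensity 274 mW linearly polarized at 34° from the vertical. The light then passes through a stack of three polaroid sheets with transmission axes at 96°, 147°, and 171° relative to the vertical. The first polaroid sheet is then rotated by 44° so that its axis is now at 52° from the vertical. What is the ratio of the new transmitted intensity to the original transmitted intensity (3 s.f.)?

I_new/I_old ≈ 0.0787

Before rotation:
By Malus's law, I₁ = I₀ cos²(96° − 34°) = I₀ cos²(62°) = 0.2204 I₀.
I₂ = I₁ cos²(147° − 96°) = 0.2204 I₀ · cos²(51°) = 0.08729 I₀.
I₃ = I₂ cos²(171° − 147°) = 0.08729 I₀ · cos²(24°) = 0.07285 I₀.
After rotation:
I₁ = I₀ cos²(52° − 34°) = I₀ cos²(18°) = 0.9045 I₀.
Angle between axes 1 and 2: 85°. I₂ = 0.9045 I₀ · cos²(85°) = 0.006871 I₀.
I₃ = I₂ cos²(171° − 147°) = 0.006871 I₀ · cos²(24°) = 0.005734 I₀.
Ratio = 0.005734 / 0.07285 = 0.07871.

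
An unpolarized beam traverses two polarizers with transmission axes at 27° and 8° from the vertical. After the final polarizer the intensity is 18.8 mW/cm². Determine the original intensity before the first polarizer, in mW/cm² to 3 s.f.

Unpolarized light through the first polarizer → I₁ = ½ I₀, now polarized at 27°.
I₂ = I₁ cos²(8° − 27°) = 0.5 I₀ · cos²(19°) = 0.447 I₀.
So 18.8 mW/cm² = 0.447 I₀, giving I₀ = 18.8/0.447 = 42.06 mW/cm².

I₀ ≈ 42.1 mW/cm²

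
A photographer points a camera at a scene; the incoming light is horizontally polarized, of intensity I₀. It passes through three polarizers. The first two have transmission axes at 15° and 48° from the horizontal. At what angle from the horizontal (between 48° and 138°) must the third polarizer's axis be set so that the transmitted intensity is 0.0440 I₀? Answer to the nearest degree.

θ ≈ 123°

I₁ = I₀ cos²(15° − 0°) = I₀ cos²(15°) = 0.933 I₀.
I₂ = I₁ cos²(48° − 15°) = 0.933 I₀ · cos²(33°) = 0.6563 I₀.
Need I₃/I₀ = 0.044, so cos²(θ − 48°) = 0.044 / 0.6563 = 0.06705.
θ − 48° = arccos(√0.06705) = 75.0°, giving θ ≈ 48 + 75.0 = 123.0°.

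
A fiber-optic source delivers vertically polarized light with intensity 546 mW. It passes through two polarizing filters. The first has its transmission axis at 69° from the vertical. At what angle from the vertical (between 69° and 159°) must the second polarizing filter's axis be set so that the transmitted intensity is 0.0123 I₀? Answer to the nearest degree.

θ ≈ 141°

By Malus's law, I₁ = I₀ cos²(69° − 0°) = I₀ cos²(69°) = 0.1284 I₀.
Need I₂/I₀ = 0.0123, so cos²(θ − 69°) = 0.0123 / 0.1284 = 0.09577.
θ − 69° = arccos(√0.09577) = 72.0°, giving θ ≈ 69 + 72.0 = 141.0°.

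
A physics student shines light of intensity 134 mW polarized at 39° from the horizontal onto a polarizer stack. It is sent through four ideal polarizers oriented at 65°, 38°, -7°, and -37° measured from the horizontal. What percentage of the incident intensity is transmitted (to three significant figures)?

≈ 24.0%

I₁ = 134 mW · cos²(26°) = 108.2 mW.
I₂ = I₁ · cos²(27°) = 108.2 · 0.7939 = 85.94 mW.
I₃ = I₂ · cos²(45°) = 85.94 · 0.5 = 42.97 mW.
I₄ = I₃ · cos²(30°) = 42.97 · 0.75 = 32.23 mW.
That is 24.05% of the incident intensity.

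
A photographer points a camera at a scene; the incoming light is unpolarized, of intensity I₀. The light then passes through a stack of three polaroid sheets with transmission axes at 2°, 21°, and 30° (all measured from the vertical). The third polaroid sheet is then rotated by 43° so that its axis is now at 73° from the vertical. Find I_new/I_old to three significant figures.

Before rotation:
Unpolarized light through the first polarizer → I₁ = ½ I₀, now polarized at 2°.
I₂ = I₁ cos²(21° − 2°) = 0.5 I₀ · cos²(19°) = 0.447 I₀.
I₃ = I₂ cos²(30° − 21°) = 0.447 I₀ · cos²(9°) = 0.4361 I₀.
After rotation:
Unpolarized light through the first polarizer → I₁ = ½ I₀, now polarized at 2°.
I₂ = I₁ cos²(21° − 2°) = 0.5 I₀ · cos²(19°) = 0.447 I₀.
I₃ = I₂ cos²(73° − 21°) = 0.447 I₀ · cos²(52°) = 0.1694 I₀.
Ratio = 0.1694 / 0.4361 = 0.3885.

I_new/I_old ≈ 0.389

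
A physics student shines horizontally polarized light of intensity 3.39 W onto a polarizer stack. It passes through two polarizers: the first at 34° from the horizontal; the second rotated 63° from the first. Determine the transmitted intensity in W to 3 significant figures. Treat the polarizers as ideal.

By Malus's law, I₁ = 3.39 W · cos²(34°) = 2.33 W.
I₂ = I₁ · cos²(63°) = 2.33 · 0.2061 = 0.4802 W.

I ≈ 0.480 W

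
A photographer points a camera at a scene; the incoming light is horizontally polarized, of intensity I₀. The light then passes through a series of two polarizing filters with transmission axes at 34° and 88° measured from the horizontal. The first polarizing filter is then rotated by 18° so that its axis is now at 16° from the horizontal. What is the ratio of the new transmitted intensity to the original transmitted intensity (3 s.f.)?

I_new/I_old ≈ 0.372

Before rotation:
I₁ = I₀ cos²(34° − 0°) = I₀ cos²(34°) = 0.6873 I₀.
I₂ = I₁ cos²(88° − 34°) = 0.6873 I₀ · cos²(54°) = 0.2375 I₀.
After rotation:
I₁ = I₀ cos²(16° − 0°) = I₀ cos²(16°) = 0.924 I₀.
I₂ = I₁ cos²(88° − 16°) = 0.924 I₀ · cos²(72°) = 0.08824 I₀.
Ratio = 0.08824 / 0.2375 = 0.3716.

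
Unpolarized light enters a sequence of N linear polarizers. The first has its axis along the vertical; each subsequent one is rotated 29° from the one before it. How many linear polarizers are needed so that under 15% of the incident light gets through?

N = 6

First polarizer halves the unpolarized light: factor 1/2.
Each further stage multiplies by cos²(29°) = 0.765.
After N polarizers: T = 0.5·0.765^(N−1). Require T < 0.15 ⇒ N−1 > ln(0.15/0.5)/ln(0.765) = 4.49, so N−1 ≥ 5 and N = 6.
Check: N=6 gives T = 0.131 < 0.15; N=5 gives T = 0.1712.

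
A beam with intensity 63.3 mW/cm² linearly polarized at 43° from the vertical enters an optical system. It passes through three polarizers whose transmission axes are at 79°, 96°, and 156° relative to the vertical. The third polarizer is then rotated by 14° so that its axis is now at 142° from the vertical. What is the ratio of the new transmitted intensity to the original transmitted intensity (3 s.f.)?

I_new/I_old ≈ 1.93

Before rotation:
By Malus's law, I₁ = I₀ cos²(79° − 43°) = I₀ cos²(36°) = 0.6545 I₀.
I₂ = I₁ cos²(96° − 79°) = 0.6545 I₀ · cos²(17°) = 0.5986 I₀.
I₃ = I₂ cos²(156° − 96°) = 0.5986 I₀ · cos²(60°) = 0.1496 I₀.
After rotation:
I₁ = I₀ cos²(79° − 43°) = I₀ cos²(36°) = 0.6545 I₀.
I₂ = I₁ cos²(96° − 79°) = 0.6545 I₀ · cos²(17°) = 0.5986 I₀.
I₃ = I₂ cos²(142° − 96°) = 0.5986 I₀ · cos²(46°) = 0.2888 I₀.
Ratio = 0.2888 / 0.1496 = 1.93.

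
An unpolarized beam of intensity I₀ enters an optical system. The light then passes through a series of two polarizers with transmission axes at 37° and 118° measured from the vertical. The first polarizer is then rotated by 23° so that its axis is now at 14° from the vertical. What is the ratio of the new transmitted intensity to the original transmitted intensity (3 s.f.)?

Before rotation:
Unpolarized light through the first polarizer → I₁ = ½ I₀, now polarized at 37°.
I₂ = I₁ cos²(118° − 37°) = 0.5 I₀ · cos²(81°) = 0.01224 I₀.
After rotation:
Unpolarized light through the first polarizer → I₁ = ½ I₀, now polarized at 14°.
Angle between axes 1 and 2: 76°. I₂ = 0.5 I₀ · cos²(76°) = 0.02926 I₀.
Ratio = 0.02926 / 0.01224 = 2.392.

I_new/I_old ≈ 2.39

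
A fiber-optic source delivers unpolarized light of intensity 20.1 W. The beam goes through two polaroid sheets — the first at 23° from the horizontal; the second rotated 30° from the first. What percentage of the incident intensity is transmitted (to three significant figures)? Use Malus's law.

Unpolarized light through the first polarizer → I₁ = 20.1 W/2 = 10.05 W, polarized at 23°.
I₂ = I₁ · cos²(30°) = 10.05 · 0.75 = 7.538 W.
That is 37.5% of the incident intensity.

≈ 37.5%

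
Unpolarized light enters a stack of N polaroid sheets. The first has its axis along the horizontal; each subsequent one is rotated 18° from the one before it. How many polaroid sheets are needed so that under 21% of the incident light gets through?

N = 10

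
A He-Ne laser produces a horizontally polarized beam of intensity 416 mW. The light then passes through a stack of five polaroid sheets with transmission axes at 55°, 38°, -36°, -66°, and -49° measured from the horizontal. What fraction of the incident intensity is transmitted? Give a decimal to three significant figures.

I₁ = 416 mW · cos²(55°) = 136.9 mW.
I₂ = I₁ · cos²(17°) = 136.9 · 0.9145 = 125.2 mW.
I₃ = I₂ · cos²(74°) = 125.2 · 0.07598 = 9.509 mW.
I₄ = I₃ · cos²(30°) = 9.509 · 0.75 = 7.132 mW.
I₅ = I₄ · cos²(17°) = 7.132 · 0.9145 = 6.522 mW.
Transmitted fraction = 0.01568.

I/I₀ ≈ 0.0157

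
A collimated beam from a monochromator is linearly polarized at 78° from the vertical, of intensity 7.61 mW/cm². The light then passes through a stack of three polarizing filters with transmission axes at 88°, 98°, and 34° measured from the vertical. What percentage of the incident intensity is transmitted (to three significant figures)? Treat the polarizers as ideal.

I₁ = 7.61 mW/cm² · cos²(10°) = 7.381 mW/cm².
I₂ = I₁ · cos²(10°) = 7.381 · 0.9698 = 7.158 mW/cm².
I₃ = I₂ · cos²(64°) = 7.158 · 0.1922 = 1.376 mW/cm².
That is 18.08% of the incident intensity.

≈ 18.1%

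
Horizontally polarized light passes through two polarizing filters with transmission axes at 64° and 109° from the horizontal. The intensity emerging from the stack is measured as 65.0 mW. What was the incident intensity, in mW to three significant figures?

I₀ ≈ 676 mW

By Malus's law, I₁ = I₀ cos²(64° − 0°) = I₀ cos²(64°) = 0.1922 I₀.
I₂ = I₁ cos²(109° − 64°) = 0.1922 I₀ · cos²(45°) = 0.09608 I₀.
So 65.0 mW = 0.09608 I₀, giving I₀ = 65.0/0.09608 = 676.5 mW.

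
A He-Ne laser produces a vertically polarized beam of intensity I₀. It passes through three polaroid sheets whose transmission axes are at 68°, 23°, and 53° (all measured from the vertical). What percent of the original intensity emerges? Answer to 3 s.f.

≈ 5.26%

I₁ = I₀ cos²(68° − 0°) = I₀ cos²(68°) = 0.1403 I₀.
I₂ = I₁ cos²(23° − 68°) = 0.1403 I₀ · cos²(45°) = 0.07017 I₀.
I₃ = I₂ cos²(53° − 23°) = 0.07017 I₀ · cos²(30°) = 0.05262 I₀.
That is 5.262% of the incident intensity.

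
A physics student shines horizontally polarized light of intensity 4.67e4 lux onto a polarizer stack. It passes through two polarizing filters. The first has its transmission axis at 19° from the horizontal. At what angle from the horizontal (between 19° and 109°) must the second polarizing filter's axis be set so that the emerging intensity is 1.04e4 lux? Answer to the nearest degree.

θ ≈ 79°

By Malus's law, I₁ = I₀ cos²(19° − 0°) = I₀ cos²(19°) = 0.894 I₀.
Target fraction: 1.04e4 / 4.67e4 lux = 0.2227 of I₀.
Need I₂/I₀ = 0.2227, so cos²(θ − 19°) = 0.2227 / 0.894 = 0.2491.
θ − 19° = arccos(√0.2491) = 60.1°, giving θ ≈ 19 + 60.1 = 79.1°.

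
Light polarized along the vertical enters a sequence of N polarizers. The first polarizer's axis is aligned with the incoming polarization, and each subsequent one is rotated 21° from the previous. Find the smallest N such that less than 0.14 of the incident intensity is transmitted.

N = 16

First polarizer is aligned with the polarization: full transmission.
Each further stage multiplies by cos²(21°) = 0.8716.
After N polarizers: T = 0.8716^(N−1). Require T < 0.14 ⇒ N−1 > ln(0.14)/ln(0.8716) = 14.30, so N−1 ≥ 15 and N = 16.
Check: N=16 gives T = 0.1272 < 0.14; N=15 gives T = 0.146.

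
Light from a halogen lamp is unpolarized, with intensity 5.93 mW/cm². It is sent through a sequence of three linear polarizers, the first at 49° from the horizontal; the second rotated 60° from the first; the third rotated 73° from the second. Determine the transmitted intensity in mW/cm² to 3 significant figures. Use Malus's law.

I ≈ 0.0634 mW/cm²

Unpolarized light through the first polarizer → I₁ = 5.93 mW/cm²/2 = 2.965 mW/cm², polarized at 49°.
I₂ = I₁ · cos²(60°) = 2.965 · 0.25 = 0.7413 mW/cm².
I₃ = I₂ · cos²(73°) = 0.7413 · 0.08548 = 0.06336 mW/cm².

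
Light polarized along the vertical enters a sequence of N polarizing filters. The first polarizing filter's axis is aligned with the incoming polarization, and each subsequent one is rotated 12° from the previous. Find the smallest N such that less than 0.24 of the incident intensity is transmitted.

First polarizer is aligned with the polarization: full transmission.
Each further stage multiplies by cos²(12°) = 0.9568.
After N polarizers: T = 0.9568^(N−1). Require T < 0.24 ⇒ N−1 > ln(0.24)/ln(0.9568) = 32.30, so N−1 ≥ 33 and N = 34.
Check: N=34 gives T = 0.2326 < 0.24; N=33 gives T = 0.2432.

N = 34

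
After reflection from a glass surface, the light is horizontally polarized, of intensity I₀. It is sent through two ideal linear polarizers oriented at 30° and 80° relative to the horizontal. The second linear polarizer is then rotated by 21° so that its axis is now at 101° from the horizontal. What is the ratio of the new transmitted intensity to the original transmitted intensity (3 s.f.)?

Before rotation:
I₁ = I₀ cos²(30° − 0°) = I₀ cos²(30°) = 0.75 I₀.
I₂ = I₁ cos²(80° − 30°) = 0.75 I₀ · cos²(50°) = 0.3099 I₀.
After rotation:
I₁ = I₀ cos²(30° − 0°) = I₀ cos²(30°) = 0.75 I₀.
I₂ = I₁ cos²(101° − 30°) = 0.75 I₀ · cos²(71°) = 0.0795 I₀.
Ratio = 0.0795 / 0.3099 = 0.2565.

I_new/I_old ≈ 0.257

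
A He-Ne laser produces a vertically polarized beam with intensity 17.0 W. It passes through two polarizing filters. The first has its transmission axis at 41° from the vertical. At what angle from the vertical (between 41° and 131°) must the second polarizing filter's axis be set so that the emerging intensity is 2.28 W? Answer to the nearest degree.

θ ≈ 102°

I₁ = I₀ cos²(41° − 0°) = I₀ cos²(41°) = 0.5696 I₀.
Target fraction: 2.28 / 17.0 W = 0.1341 of I₀.
Need I₂/I₀ = 0.1341, so cos²(θ − 41°) = 0.1341 / 0.5696 = 0.2355.
θ − 41° = arccos(√0.2355) = 61.0°, giving θ ≈ 41 + 61.0 = 102.0°.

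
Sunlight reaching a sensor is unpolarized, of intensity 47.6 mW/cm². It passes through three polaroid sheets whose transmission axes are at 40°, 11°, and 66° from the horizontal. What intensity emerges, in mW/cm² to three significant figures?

Unpolarized light through the first polarizer → I₁ = 47.6 mW/cm²/2 = 23.8 mW/cm², polarized at 40°.
I₂ = I₁ · cos²(29°) = 23.8 · 0.765 = 18.21 mW/cm².
I₃ = I₂ · cos²(55°) = 18.21 · 0.329 = 5.99 mW/cm².

I ≈ 5.99 mW/cm²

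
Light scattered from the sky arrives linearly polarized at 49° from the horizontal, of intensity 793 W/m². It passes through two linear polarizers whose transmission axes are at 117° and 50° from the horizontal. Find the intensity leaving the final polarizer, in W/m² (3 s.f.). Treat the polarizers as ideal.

I ≈ 17.0 W/m²

By Malus's law, I₁ = 793 W/m² · cos²(68°) = 111.3 W/m².
I₂ = I₁ · cos²(67°) = 111.3 · 0.1527 = 16.99 W/m².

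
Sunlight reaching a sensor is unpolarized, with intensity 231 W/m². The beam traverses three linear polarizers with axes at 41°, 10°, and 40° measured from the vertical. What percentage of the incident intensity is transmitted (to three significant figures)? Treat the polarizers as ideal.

Unpolarized light through the first polarizer → I₁ = 231 W/m²/2 = 115.5 W/m², polarized at 41°.
I₂ = I₁ · cos²(31°) = 115.5 · 0.7347 = 84.86 W/m².
I₃ = I₂ · cos²(30°) = 84.86 · 0.75 = 63.65 W/m².
That is 27.55% of the incident intensity.

≈ 27.6%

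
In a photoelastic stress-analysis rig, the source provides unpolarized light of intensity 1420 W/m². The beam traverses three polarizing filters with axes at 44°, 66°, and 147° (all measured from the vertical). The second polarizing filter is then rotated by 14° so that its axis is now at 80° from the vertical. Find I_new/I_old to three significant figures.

Before rotation:
Unpolarized light through the first polarizer → I₁ = ½ I₀, now polarized at 44°.
I₂ = I₁ cos²(66° − 44°) = 0.5 I₀ · cos²(22°) = 0.4298 I₀.
I₃ = I₂ cos²(147° − 66°) = 0.4298 I₀ · cos²(81°) = 0.01052 I₀.
After rotation:
Unpolarized light through the first polarizer → I₁ = ½ I₀, now polarized at 44°.
I₂ = I₁ cos²(80° − 44°) = 0.5 I₀ · cos²(36°) = 0.3273 I₀.
I₃ = I₂ cos²(147° − 80°) = 0.3273 I₀ · cos²(67°) = 0.04996 I₀.
Ratio = 0.04996 / 0.01052 = 4.75.

I_new/I_old ≈ 4.75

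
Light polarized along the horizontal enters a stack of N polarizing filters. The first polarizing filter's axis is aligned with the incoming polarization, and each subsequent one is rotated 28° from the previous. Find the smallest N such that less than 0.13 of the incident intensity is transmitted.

N = 10

First polarizer is aligned with the polarization: full transmission.
Each further stage multiplies by cos²(28°) = 0.7796.
After N polarizers: T = 0.7796^(N−1). Require T < 0.13 ⇒ N−1 > ln(0.13)/ln(0.7796) = 8.19, so N−1 ≥ 9 and N = 10.
Check: N=10 gives T = 0.1064 < 0.13; N=9 gives T = 0.1364.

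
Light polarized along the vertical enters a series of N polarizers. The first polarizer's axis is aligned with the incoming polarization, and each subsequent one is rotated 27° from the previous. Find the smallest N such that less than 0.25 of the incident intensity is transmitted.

N = 8

First polarizer is aligned with the polarization: full transmission.
Each further stage multiplies by cos²(27°) = 0.7939.
After N polarizers: T = 0.7939^(N−1). Require T < 0.25 ⇒ N−1 > ln(0.25)/ln(0.7939) = 6.01, so N−1 ≥ 7 and N = 8.
Check: N=8 gives T = 0.1988 < 0.25; N=7 gives T = 0.2504.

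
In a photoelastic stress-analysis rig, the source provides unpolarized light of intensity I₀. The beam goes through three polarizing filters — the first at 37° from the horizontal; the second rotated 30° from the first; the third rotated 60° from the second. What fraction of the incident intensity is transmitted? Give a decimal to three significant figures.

≈ 0.0938 I₀

Unpolarized light through the first polarizer → I₁ = ½ I₀, now polarized at 37°.
I₂ = I₁ cos²(30°) = 0.5 · 0.75 I₀ = 0.375 I₀.
I₃ = I₂ cos²(60°) = 0.375 · 0.25 I₀ = 0.09375 I₀.
Transmitted fraction = 0.09375.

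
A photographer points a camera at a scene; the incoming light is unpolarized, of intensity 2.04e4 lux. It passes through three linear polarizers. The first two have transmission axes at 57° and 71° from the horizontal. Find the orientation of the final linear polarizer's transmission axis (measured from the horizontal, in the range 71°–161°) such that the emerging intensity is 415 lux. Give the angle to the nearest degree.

θ ≈ 149°

Unpolarized light through the first polarizer → I₁ = ½ I₀, now polarized at 57°.
I₂ = I₁ cos²(71° − 57°) = 0.5 I₀ · cos²(14°) = 0.4707 I₀.
Target fraction: 415 / 2.04e4 lux = 0.02034 of I₀.
Need I₃/I₀ = 0.02034, so cos²(θ − 71°) = 0.02034 / 0.4707 = 0.04322.
θ − 71° = arccos(√0.04322) = 78.0°, giving θ ≈ 71 + 78.0 = 149.0°.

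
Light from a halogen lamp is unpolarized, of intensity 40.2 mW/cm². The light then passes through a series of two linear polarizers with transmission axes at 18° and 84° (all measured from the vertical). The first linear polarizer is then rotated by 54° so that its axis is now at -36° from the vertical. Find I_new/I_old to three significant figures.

Before rotation:
Unpolarized light through the first polarizer → I₁ = ½ I₀, now polarized at 18°.
I₂ = I₁ cos²(84° − 18°) = 0.5 I₀ · cos²(66°) = 0.08272 I₀.
After rotation:
Unpolarized light through the first polarizer → I₁ = ½ I₀, now polarized at -36°.
Angle between axes 1 and 2: 60°. I₂ = 0.5 I₀ · cos²(60°) = 0.125 I₀.
Ratio = 0.125 / 0.08272 = 1.511.

I_new/I_old ≈ 1.51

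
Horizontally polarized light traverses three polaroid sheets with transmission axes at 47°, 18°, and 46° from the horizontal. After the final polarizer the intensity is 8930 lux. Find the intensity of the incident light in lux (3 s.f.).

By Malus's law, I₁ = I₀ cos²(47° − 0°) = I₀ cos²(47°) = 0.4651 I₀.
I₂ = I₁ cos²(18° − 47°) = 0.4651 I₀ · cos²(29°) = 0.3558 I₀.
I₃ = I₂ cos²(46° − 18°) = 0.3558 I₀ · cos²(28°) = 0.2774 I₀.
So 8930 lux = 0.2774 I₀, giving I₀ = 8930/0.2774 = 3.219e+04 lux.

I₀ ≈ 3.22e4 lux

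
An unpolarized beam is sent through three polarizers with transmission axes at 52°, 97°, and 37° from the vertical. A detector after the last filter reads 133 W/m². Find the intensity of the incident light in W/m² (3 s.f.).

I₀ ≈ 2130 W/m²

Unpolarized light through the first polarizer → I₁ = ½ I₀, now polarized at 52°.
I₂ = I₁ cos²(97° − 52°) = 0.5 I₀ · cos²(45°) = 0.25 I₀.
I₃ = I₂ cos²(37° − 97°) = 0.25 I₀ · cos²(60°) = 0.0625 I₀.
So 133 W/m² = 0.0625 I₀, giving I₀ = 133/0.0625 = 2128 W/m².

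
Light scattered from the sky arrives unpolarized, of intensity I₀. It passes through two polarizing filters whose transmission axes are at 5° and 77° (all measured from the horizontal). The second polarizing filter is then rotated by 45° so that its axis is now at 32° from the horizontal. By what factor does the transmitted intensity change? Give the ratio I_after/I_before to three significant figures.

I_new/I_old ≈ 8.31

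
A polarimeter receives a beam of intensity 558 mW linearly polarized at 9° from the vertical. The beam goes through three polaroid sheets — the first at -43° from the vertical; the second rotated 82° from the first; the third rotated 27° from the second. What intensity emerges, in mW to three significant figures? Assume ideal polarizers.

I ≈ 3.25 mW

I₁ = 558 mW · cos²(52°) = 211.5 mW.
I₂ = I₁ · cos²(82°) = 211.5 · 0.01937 = 4.097 mW.
I₃ = I₂ · cos²(27°) = 4.097 · 0.7939 = 3.252 mW.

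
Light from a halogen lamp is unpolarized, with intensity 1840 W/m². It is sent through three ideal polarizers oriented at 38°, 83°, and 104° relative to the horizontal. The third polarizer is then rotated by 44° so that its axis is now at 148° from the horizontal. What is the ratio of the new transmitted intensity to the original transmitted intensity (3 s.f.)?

Before rotation:
Unpolarized light through the first polarizer → I₁ = ½ I₀, now polarized at 38°.
I₂ = I₁ cos²(83° − 38°) = 0.5 I₀ · cos²(45°) = 0.25 I₀.
I₃ = I₂ cos²(104° − 83°) = 0.25 I₀ · cos²(21°) = 0.2179 I₀.
After rotation:
Unpolarized light through the first polarizer → I₁ = ½ I₀, now polarized at 38°.
I₂ = I₁ cos²(83° − 38°) = 0.5 I₀ · cos²(45°) = 0.25 I₀.
I₃ = I₂ cos²(148° − 83°) = 0.25 I₀ · cos²(65°) = 0.04465 I₀.
Ratio = 0.04465 / 0.2179 = 0.2049.

I_new/I_old ≈ 0.205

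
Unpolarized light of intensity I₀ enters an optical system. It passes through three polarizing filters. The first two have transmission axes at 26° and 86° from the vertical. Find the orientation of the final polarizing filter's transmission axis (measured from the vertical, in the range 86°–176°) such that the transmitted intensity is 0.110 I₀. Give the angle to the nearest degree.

Unpolarized light through the first polarizer → I₁ = ½ I₀, now polarized at 26°.
I₂ = I₁ cos²(86° − 26°) = 0.5 I₀ · cos²(60°) = 0.125 I₀.
Need I₃/I₀ = 0.11, so cos²(θ − 86°) = 0.11 / 0.125 = 0.88.
θ − 86° = arccos(√0.88) = 20.3°, giving θ ≈ 86 + 20.3 = 106.3°.

θ ≈ 106°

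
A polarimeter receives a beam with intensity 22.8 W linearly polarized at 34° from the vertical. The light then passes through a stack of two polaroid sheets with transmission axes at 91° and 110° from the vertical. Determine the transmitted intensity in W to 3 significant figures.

I ≈ 6.05 W

I₁ = 22.8 W · cos²(57°) = 6.763 W.
I₂ = I₁ · cos²(19°) = 6.763 · 0.894 = 6.046 W.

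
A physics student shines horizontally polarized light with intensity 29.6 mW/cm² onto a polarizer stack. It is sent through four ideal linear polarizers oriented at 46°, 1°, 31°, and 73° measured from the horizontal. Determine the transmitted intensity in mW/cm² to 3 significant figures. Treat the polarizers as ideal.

I₁ = 29.6 mW/cm² · cos²(46°) = 14.28 mW/cm².
I₂ = I₁ · cos²(45°) = 14.28 · 0.5 = 7.142 mW/cm².
I₃ = I₂ · cos²(30°) = 7.142 · 0.75 = 5.356 mW/cm².
I₄ = I₃ · cos²(42°) = 5.356 · 0.5523 = 2.958 mW/cm².

I ≈ 2.96 mW/cm²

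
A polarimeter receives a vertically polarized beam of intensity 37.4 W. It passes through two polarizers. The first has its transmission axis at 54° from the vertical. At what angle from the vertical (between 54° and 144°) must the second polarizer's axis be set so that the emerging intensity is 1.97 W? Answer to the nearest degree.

θ ≈ 121°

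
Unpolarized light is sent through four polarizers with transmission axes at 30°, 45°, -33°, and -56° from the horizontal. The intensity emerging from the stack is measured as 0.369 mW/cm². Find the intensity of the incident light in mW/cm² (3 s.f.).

Unpolarized light through the first polarizer → I₁ = ½ I₀, now polarized at 30°.
I₂ = I₁ cos²(45° − 30°) = 0.5 I₀ · cos²(15°) = 0.4665 I₀.
I₃ = I₂ cos²(-33° − 45°) = 0.4665 I₀ · cos²(78°) = 0.02017 I₀.
I₄ = I₃ cos²(-56° + 33°) = 0.02017 I₀ · cos²(23°) = 0.01709 I₀.
So 0.369 mW/cm² = 0.01709 I₀, giving I₀ = 0.369/0.01709 = 21.6 mW/cm².

I₀ ≈ 21.6 mW/cm²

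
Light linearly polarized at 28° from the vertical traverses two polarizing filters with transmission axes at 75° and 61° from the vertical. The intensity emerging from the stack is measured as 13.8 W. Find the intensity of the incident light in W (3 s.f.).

I₁ = I₀ cos²(75° − 28°) = I₀ cos²(47°) = 0.4651 I₀.
I₂ = I₁ cos²(61° − 75°) = 0.4651 I₀ · cos²(14°) = 0.4379 I₀.
So 13.8 W = 0.4379 I₀, giving I₀ = 13.8/0.4379 = 31.51 W.

I₀ ≈ 31.5 W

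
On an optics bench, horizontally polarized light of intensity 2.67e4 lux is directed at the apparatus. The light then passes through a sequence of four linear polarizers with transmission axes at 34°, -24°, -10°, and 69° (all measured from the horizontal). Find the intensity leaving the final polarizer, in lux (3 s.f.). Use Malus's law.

By Malus's law, I₁ = 2.67e4 lux · cos²(34°) = 1.835e+04 lux.
I₂ = I₁ · cos²(58°) = 1.835e+04 · 0.2808 = 5153 lux.
I₃ = I₂ · cos²(14°) = 5153 · 0.9415 = 4852 lux.
I₄ = I₃ · cos²(79°) = 4852 · 0.03641 = 176.6 lux.

I ≈ 177 lux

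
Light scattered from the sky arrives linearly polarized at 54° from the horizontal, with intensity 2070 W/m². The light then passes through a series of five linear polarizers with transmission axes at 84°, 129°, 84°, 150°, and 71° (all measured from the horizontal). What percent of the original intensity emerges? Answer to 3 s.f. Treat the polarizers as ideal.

I₁ = 2070 W/m² · cos²(30°) = 1553 W/m².
I₂ = I₁ · cos²(45°) = 1553 · 0.5 = 776.3 W/m².
I₃ = I₂ · cos²(45°) = 776.3 · 0.5 = 388.1 W/m².
I₄ = I₃ · cos²(66°) = 388.1 · 0.1654 = 64.21 W/m².
I₅ = I₄ · cos²(79°) = 64.21 · 0.03641 = 2.338 W/m².
That is 0.1129% of the incident intensity.

≈ 0.113%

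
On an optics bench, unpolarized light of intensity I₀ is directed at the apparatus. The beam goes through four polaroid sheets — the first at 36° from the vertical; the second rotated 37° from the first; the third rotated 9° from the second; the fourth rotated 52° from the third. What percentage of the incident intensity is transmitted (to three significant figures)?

Unpolarized light through the first polarizer → I₁ = ½ I₀, now polarized at 36°.
I₂ = I₁ cos²(37°) = 0.5 · 0.6378 I₀ = 0.3189 I₀.
I₃ = I₂ cos²(9°) = 0.3189 · 0.9755 I₀ = 0.3111 I₀.
I₄ = I₃ cos²(52°) = 0.3111 · 0.379 I₀ = 0.1179 I₀.
That is 11.79% of the incident intensity.

≈ 11.8%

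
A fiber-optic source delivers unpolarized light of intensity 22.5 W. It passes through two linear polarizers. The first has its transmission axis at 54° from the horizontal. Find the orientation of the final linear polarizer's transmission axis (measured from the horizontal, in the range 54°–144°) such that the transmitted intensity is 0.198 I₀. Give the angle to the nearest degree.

Unpolarized light through the first polarizer → I₁ = ½ I₀, now polarized at 54°.
Need I₂/I₀ = 0.198, so cos²(θ − 54°) = 0.198 / 0.5 = 0.396.
θ − 54° = arccos(√0.396) = 51.0°, giving θ ≈ 54 + 51.0 = 105.0°.

θ ≈ 105°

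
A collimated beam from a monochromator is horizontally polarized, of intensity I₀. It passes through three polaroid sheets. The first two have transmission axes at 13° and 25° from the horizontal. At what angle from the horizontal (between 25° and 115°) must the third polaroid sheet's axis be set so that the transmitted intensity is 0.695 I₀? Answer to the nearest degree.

θ ≈ 54°

By Malus's law, I₁ = I₀ cos²(13° − 0°) = I₀ cos²(13°) = 0.9494 I₀.
I₂ = I₁ cos²(25° − 13°) = 0.9494 I₀ · cos²(12°) = 0.9084 I₀.
Need I₃/I₀ = 0.695, so cos²(θ − 25°) = 0.695 / 0.9084 = 0.7651.
θ − 25° = arccos(√0.7651) = 29.0°, giving θ ≈ 25 + 29.0 = 54.0°.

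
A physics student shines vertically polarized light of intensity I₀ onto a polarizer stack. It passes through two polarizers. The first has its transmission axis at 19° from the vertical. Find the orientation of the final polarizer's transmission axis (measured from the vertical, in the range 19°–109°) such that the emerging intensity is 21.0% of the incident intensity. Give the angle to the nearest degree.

θ ≈ 80°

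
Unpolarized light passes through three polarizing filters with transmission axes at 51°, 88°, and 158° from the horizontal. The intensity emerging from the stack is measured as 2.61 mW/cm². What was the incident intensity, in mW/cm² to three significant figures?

I₀ ≈ 70.0 mW/cm²

Unpolarized light through the first polarizer → I₁ = ½ I₀, now polarized at 51°.
I₂ = I₁ cos²(88° − 51°) = 0.5 I₀ · cos²(37°) = 0.3189 I₀.
I₃ = I₂ cos²(158° − 88°) = 0.3189 I₀ · cos²(70°) = 0.03731 I₀.
So 2.61 mW/cm² = 0.03731 I₀, giving I₀ = 2.61/0.03731 = 69.96 mW/cm².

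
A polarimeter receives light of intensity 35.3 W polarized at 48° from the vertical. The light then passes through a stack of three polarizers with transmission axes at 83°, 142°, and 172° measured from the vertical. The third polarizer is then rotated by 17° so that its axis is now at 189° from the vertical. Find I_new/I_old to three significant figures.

Before rotation:
I₁ = I₀ cos²(83° − 48°) = I₀ cos²(35°) = 0.671 I₀.
I₂ = I₁ cos²(142° − 83°) = 0.671 I₀ · cos²(59°) = 0.178 I₀.
I₃ = I₂ cos²(172° − 142°) = 0.178 I₀ · cos²(30°) = 0.1335 I₀.
After rotation:
I₁ = I₀ cos²(83° − 48°) = I₀ cos²(35°) = 0.671 I₀.
I₂ = I₁ cos²(142° − 83°) = 0.671 I₀ · cos²(59°) = 0.178 I₀.
I₃ = I₂ cos²(189° − 142°) = 0.178 I₀ · cos²(47°) = 0.08279 I₀.
Ratio = 0.08279 / 0.1335 = 0.6202.

I_new/I_old ≈ 0.620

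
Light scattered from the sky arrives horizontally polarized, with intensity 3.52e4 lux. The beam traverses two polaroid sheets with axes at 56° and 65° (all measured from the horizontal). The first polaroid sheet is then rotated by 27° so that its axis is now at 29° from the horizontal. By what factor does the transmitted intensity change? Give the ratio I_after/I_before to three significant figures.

I_new/I_old ≈ 1.64

Before rotation:
I₁ = I₀ cos²(56° − 0°) = I₀ cos²(56°) = 0.3127 I₀.
I₂ = I₁ cos²(65° − 56°) = 0.3127 I₀ · cos²(9°) = 0.305 I₀.
After rotation:
I₁ = I₀ cos²(29° − 0°) = I₀ cos²(29°) = 0.765 I₀.
I₂ = I₁ cos²(65° − 29°) = 0.765 I₀ · cos²(36°) = 0.5007 I₀.
Ratio = 0.5007 / 0.305 = 1.641.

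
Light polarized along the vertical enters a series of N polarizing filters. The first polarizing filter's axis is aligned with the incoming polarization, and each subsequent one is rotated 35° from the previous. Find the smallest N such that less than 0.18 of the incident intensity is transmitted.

First polarizer is aligned with the polarization: full transmission.
Each further stage multiplies by cos²(35°) = 0.671.
After N polarizers: T = 0.671^(N−1). Require T < 0.18 ⇒ N−1 > ln(0.18)/ln(0.671) = 4.30, so N−1 ≥ 5 and N = 6.
Check: N=6 gives T = 0.136 < 0.18; N=5 gives T = 0.2027.

N = 6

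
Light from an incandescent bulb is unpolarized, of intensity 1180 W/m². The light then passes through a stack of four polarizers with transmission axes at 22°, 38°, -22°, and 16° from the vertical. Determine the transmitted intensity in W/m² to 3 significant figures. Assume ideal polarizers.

I ≈ 84.6 W/m²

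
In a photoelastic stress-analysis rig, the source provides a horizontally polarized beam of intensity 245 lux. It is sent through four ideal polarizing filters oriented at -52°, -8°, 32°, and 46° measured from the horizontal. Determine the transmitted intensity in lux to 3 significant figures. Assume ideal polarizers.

By Malus's law, I₁ = 245 lux · cos²(52°) = 92.86 lux.
I₂ = I₁ · cos²(44°) = 92.86 · 0.5174 = 48.05 lux.
I₃ = I₂ · cos²(40°) = 48.05 · 0.5868 = 28.2 lux.
I₄ = I₃ · cos²(14°) = 28.2 · 0.9415 = 26.55 lux.

I ≈ 26.5 lux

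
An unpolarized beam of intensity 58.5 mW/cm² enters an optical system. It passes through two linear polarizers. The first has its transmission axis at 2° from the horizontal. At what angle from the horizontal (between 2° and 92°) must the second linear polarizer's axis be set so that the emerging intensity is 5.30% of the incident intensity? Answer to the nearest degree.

Unpolarized light through the first polarizer → I₁ = ½ I₀, now polarized at 2°.
Need I₂/I₀ = 0.053, so cos²(θ − 2°) = 0.053 / 0.5 = 0.106.
θ − 2° = arccos(√0.106) = 71.0°, giving θ ≈ 2 + 71.0 = 73.0°.

θ ≈ 73°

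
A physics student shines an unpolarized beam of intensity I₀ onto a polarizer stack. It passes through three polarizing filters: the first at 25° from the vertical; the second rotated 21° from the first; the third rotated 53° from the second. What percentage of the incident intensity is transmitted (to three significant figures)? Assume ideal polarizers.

≈ 15.8%

Unpolarized light through the first polarizer → I₁ = ½ I₀, now polarized at 25°.
I₂ = I₁ cos²(21°) = 0.5 · 0.8716 I₀ = 0.4358 I₀.
I₃ = I₂ cos²(53°) = 0.4358 · 0.3622 I₀ = 0.1578 I₀.
That is 15.78% of the incident intensity.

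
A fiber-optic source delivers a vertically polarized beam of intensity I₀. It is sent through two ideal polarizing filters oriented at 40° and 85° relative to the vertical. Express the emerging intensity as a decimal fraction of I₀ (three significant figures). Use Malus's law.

≈ 0.293 I₀

By Malus's law, I₁ = I₀ cos²(40° − 0°) = I₀ cos²(40°) = 0.5868 I₀.
I₂ = I₁ cos²(85° − 40°) = 0.5868 I₀ · cos²(45°) = 0.2934 I₀.
Transmitted fraction = 0.2934.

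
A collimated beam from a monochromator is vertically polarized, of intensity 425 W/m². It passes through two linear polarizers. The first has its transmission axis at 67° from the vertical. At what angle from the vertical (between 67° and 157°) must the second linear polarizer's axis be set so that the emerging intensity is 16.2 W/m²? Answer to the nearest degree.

By Malus's law, I₁ = I₀ cos²(67° − 0°) = I₀ cos²(67°) = 0.1527 I₀.
Target fraction: 16.2 / 425 W/m² = 0.03812 of I₀.
Need I₂/I₀ = 0.03812, so cos²(θ − 67°) = 0.03812 / 0.1527 = 0.2497.
θ − 67° = arccos(√0.2497) = 60.0°, giving θ ≈ 67 + 60.0 = 127.0°.

θ ≈ 127°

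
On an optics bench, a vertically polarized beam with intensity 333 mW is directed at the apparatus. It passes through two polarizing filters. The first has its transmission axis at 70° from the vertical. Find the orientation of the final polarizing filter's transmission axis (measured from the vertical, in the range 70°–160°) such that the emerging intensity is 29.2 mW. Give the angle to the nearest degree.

I₁ = I₀ cos²(70° − 0°) = I₀ cos²(70°) = 0.117 I₀.
Target fraction: 29.2 / 333 mW = 0.08769 of I₀.
Need I₂/I₀ = 0.08769, so cos²(θ − 70°) = 0.08769 / 0.117 = 0.7496.
θ − 70° = arccos(√0.7496) = 30.0°, giving θ ≈ 70 + 30.0 = 100.0°.

θ ≈ 100°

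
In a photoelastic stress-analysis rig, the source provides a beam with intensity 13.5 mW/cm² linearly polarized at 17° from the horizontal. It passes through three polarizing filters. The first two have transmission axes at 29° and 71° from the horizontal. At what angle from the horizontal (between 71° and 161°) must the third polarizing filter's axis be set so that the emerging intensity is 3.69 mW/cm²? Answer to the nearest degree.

θ ≈ 115°

By Malus's law, I₁ = I₀ cos²(29° − 17°) = I₀ cos²(12°) = 0.9568 I₀.
I₂ = I₁ cos²(71° − 29°) = 0.9568 I₀ · cos²(42°) = 0.5284 I₀.
Target fraction: 3.69 / 13.5 mW/cm² = 0.2733 of I₀.
Need I₃/I₀ = 0.2733, so cos²(θ − 71°) = 0.2733 / 0.5284 = 0.5173.
θ − 71° = arccos(√0.5173) = 44.0°, giving θ ≈ 71 + 44.0 = 115.0°.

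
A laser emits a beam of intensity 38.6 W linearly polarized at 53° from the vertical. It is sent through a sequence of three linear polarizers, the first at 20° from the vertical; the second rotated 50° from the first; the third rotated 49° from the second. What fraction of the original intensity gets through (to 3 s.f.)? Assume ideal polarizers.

I/I₀ ≈ 0.125

I₁ = 38.6 W · cos²(33°) = 27.15 W.
I₂ = I₁ · cos²(50°) = 27.15 · 0.4132 = 11.22 W.
I₃ = I₂ · cos²(49°) = 11.22 · 0.4304 = 4.828 W.
Transmitted fraction = 0.1251.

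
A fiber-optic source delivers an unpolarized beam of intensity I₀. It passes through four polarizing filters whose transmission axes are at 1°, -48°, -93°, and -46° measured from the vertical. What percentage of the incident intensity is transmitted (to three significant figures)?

Unpolarized light through the first polarizer → I₁ = ½ I₀, now polarized at 1°.
I₂ = I₁ cos²(-48° − 1°) = 0.5 I₀ · cos²(49°) = 0.2152 I₀.
I₃ = I₂ cos²(-93° + 48°) = 0.2152 I₀ · cos²(45°) = 0.1076 I₀.
I₄ = I₃ cos²(-46° + 93°) = 0.1076 I₀ · cos²(47°) = 0.05005 I₀.
That is 5.005% of the incident intensity.

≈ 5.00%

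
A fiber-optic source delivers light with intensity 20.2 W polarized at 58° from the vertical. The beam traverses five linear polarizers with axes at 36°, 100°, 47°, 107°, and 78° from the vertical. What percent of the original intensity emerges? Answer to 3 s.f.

I₁ = 20.2 W · cos²(22°) = 17.37 W.
I₂ = I₁ · cos²(64°) = 17.37 · 0.1922 = 3.337 W.
I₃ = I₂ · cos²(53°) = 3.337 · 0.3622 = 1.209 W.
I₄ = I₃ · cos²(60°) = 1.209 · 0.25 = 0.3022 W.
I₅ = I₄ · cos²(29°) = 0.3022 · 0.765 = 0.2311 W.
That is 1.144% of the incident intensity.

≈ 1.14%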